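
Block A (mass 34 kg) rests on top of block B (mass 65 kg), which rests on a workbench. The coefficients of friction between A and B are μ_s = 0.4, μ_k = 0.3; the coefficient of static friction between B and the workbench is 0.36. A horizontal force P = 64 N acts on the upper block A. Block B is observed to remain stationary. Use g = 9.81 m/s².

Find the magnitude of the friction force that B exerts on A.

f ≈ 64 N

Between the blocks, N₁ = m_A g = 333.5 N.
Maximum static friction on A from B: μ_s N₁ = 0.4×333.5 = 133.4 N.
Since P = 64 N ≤ 133.4 N, A does not slip on B; friction on A equals P = 64 N.
B experiences an equal 64 N forward from A (third law). B is in equilibrium, so the floor supplies f₂ = 64 N of static friction (limit μ_s(m_A+m_B)g = 349.6 N, not exceeded).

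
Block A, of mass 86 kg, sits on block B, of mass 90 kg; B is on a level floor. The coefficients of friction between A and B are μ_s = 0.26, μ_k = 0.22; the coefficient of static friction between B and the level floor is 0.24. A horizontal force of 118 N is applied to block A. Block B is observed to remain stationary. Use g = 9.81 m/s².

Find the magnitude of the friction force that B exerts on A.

f ≈ 118 N

Between the blocks, N₁ = m_A g = 843.7 N.
Maximum static friction on A from B: μ_s N₁ = 0.26×843.7 = 219.4 N.
Since P = 118 N ≤ 219.4 N, A does not slip on B; friction on A equals P = 118 N.
B experiences an equal 118 N forward from A (third law). B is in equilibrium, so the floor supplies f₂ = 118 N of static friction (limit μ_s(m_A+m_B)g = 414.4 N, not exceeded).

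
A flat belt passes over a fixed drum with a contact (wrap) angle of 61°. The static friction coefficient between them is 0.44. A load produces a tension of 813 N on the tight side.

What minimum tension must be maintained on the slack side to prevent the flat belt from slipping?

T_min ≈ 509 N

Capstan equation at impending slip: T_tight/T_slack = e^{μβ}.
β = 61° = 1.065 rad; e^{μβ} = e^{0.44×1.065} = 1.598.
T_slack = T_tight / e^{μβ} = 813 / 1.598 = 509 N.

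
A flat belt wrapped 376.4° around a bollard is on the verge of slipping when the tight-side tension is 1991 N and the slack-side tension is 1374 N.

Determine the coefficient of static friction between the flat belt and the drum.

μ ≈ 0.0565

T₂/T₁ = e^{μβ} → μ = ln(T₂/T₁)/β.
β = 376.4° = 6.569 rad.
μ = ln(1991/1374)/6.569 = ln(1.449)/6.569 = 0.0565.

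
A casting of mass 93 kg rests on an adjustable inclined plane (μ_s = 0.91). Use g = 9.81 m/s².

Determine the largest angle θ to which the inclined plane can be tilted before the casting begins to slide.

At the slip threshold, m g sin θ = μ_s · m g cos θ, so tan θ = μ_s.
θ_max = arctan(0.91) = 42.3°.

θ_max ≈ 42.3°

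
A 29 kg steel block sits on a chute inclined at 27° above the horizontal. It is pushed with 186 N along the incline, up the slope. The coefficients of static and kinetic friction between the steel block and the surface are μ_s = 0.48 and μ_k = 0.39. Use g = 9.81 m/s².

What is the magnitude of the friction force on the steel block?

f ≈ 56.8 N (down the incline)

Perpendicular to the surface, N = m g cos θ = 29·9.81·cos 27° = 253.5 N.
The friction needed for equilibrium is m g sin θ − P = 129.2 − 186 = -56.84 N, measured positive up-slope.
Maximum static friction available: μ_s N = 0.48 × 253.5 = 121.7 N.
Since |-56.84| ≤ 121.7 N, static friction is sufficient; f equals the required value, not μ_s N.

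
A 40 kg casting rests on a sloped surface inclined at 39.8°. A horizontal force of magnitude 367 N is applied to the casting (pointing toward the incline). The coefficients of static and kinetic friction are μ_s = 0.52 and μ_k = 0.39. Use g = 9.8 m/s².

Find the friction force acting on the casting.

Resolve perpendicular to the incline: N = m g cos θ + P sin θ = 40×9.8×cos 39.8° + 367×sin 39.8° = 536.1 N.
Parallel to the incline: P cos θ − m g sin θ = 282 − 250.9 = 31.04 N; the friction needed to balance this is 31.04 N acting down the slope.
Maximum static friction: μ_s N = 0.52 × 536.1 = 278.8 N.
Since 31.04 N is within the 278.8 N limit, the casting stays put and friction is exactly 31 N.

f ≈ 31 N (down the incline)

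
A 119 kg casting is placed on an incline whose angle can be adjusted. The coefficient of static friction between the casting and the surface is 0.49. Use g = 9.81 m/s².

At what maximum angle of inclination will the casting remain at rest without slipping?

At the slip threshold, m g sin θ = μ_s · m g cos θ, so tan θ = μ_s.
θ_max = arctan(0.49) = 26.1°.

θ_max ≈ 26.1°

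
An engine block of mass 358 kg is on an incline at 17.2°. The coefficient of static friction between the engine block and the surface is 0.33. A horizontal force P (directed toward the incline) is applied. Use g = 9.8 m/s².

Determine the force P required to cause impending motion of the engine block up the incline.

At impending motion up the slope, friction acts down-slope at its limit: f = μ_s N.
Perpendicular to the incline: N = m g cos θ + P sin θ.
Along the incline: P cos θ = m g sin θ + μ_s N = m g sin θ + μ_s (m g cos θ + P sin θ).
Solving, P (cos θ − μ_s sin θ) = m g (sin θ + μ_s cos θ), so P = 358×9.8×(sin 17.2° + 0.33 cos 17.2°)/(cos 17.2° − 0.33 sin 17.2°) = 3510×0.6109/0.8577 = 2500 N.

P ≈ 2500 N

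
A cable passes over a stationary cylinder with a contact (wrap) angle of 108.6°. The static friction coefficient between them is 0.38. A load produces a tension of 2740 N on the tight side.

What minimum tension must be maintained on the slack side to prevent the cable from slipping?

Capstan equation at impending slip: T_tight/T_slack = e^{μβ}.
β = 108.6° = 1.895 rad; e^{μβ} = e^{0.38×1.895} = 2.055.
T_slack = T_tight / e^{μβ} = 2740 / 2.055 = 1330 N.

T_min ≈ 1330 N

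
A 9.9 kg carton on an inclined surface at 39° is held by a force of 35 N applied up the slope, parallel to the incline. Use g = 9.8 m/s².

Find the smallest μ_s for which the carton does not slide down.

N = m g cos θ = 75.4 N.
Friction must make up the shortfall along the incline: f = m g sin θ − P = 61.06 − 35 = 26.06 N.
At the threshold f = μ_s N, so μ_s,min = 26.06/75.4 = 0.346.

μ_s,min ≈ 0.346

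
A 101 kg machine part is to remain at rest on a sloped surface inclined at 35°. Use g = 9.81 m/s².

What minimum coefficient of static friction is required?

At the slip threshold m g sin θ = μ_s m g cos θ, so μ_s,min = tan θ.
μ_s,min = tan 35° = 0.7.

μ_s,min ≈ 0.7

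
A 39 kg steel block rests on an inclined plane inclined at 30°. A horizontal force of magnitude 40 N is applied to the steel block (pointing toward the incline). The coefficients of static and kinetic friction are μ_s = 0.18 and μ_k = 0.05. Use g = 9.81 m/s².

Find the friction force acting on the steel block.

f ≈ 17.6 N (up the incline)

The horizontal push has a component P sin θ into the surface, so N = m g cos θ + P sin θ = 331.3 + 20 = 351.3 N.
Parallel to the incline: P cos θ − m g sin θ = 34.64 − 191.3 = -156.7 N; the friction needed to balance this is 156.7 N acting up the slope.
The limit of static friction is μ_s N = 63.24 N.
|f_req| = 156.7 > 63.24 N → the steel block slides down the incline; f = μ_k N = 0.05 × 351.3 = 17.6 N.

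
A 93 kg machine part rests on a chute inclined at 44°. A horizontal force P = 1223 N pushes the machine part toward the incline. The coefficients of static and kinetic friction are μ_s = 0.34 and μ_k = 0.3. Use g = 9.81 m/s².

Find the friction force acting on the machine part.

Resolve perpendicular to the incline: N = m g cos θ + P sin θ = 93×9.81×cos 44° + 1223×sin 44° = 1506 N.
Along the incline, the net driving force (taking up-slope positive) is P cos θ − m g sin θ = 879.8 − 633.8 = 246 N, so equilibrium requires friction f = -246 N (down-slope).
The limit of static friction is μ_s N = 512 N.
Since 246 N is within the 512 N limit, the machine part stays put and friction is exactly 246 N.

f ≈ 246 N (down the incline)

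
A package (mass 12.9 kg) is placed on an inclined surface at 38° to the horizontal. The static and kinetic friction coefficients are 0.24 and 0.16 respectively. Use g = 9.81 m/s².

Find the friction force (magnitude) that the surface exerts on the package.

Normal force: N = m g cos θ = 12.9 × 9.81 × cos 38° = 99.72 N.
For equilibrium along the incline, friction must balance the weight component: f = m g sin θ = 77.91 N up the slope.
Static friction can supply at most μ_s N = 23.93 N.
|77.91| exceeds 23.93 N, so the package slips down-slope; friction is kinetic, f = μ_k N = 0.16×99.72 = 16 N.

f ≈ 16 N (up the incline)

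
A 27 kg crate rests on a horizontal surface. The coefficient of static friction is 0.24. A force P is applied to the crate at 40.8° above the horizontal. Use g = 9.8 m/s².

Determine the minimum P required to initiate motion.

N = m g − P sin α (the pull lifts the crate).
At impending slip, P cos α = μ_s N = μ_s (m g − P sin α).
Solving: P (cos α + μ_s sin α) = μ_s m g → P = 0.24×265/(cos 40.8° + 0.24 sin 40.8°) = 63.5/0.9138 = 69.5 N.

P ≈ 69.5 N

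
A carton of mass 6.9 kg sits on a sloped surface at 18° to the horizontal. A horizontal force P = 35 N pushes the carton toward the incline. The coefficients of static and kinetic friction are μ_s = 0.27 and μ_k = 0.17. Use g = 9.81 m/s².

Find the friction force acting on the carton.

Resolve perpendicular to the incline: N = m g cos θ + P sin θ = 6.9×9.81×cos 18° + 35×sin 18° = 75.19 N.
Along the incline, the net driving force (taking up-slope positive) is P cos θ − m g sin θ = 33.29 − 20.92 = 12.37 N, so equilibrium requires friction f = -12.37 N (down-slope).
Maximum static friction: μ_s N = 0.27 × 75.19 = 20.3 N.
|f_req| = 12.37 ≤ 20.3 N → the carton is in equilibrium; friction equals the required value.

f ≈ 12.4 N (down the incline)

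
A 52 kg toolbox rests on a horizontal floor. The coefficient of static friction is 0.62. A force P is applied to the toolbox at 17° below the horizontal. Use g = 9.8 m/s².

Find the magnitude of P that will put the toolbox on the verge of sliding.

P ≈ 408 N

N = m g + P sin α (the push presses the toolbox into the horizontal floor).
At impending slip, P cos α = μ_s N = μ_s (m g + P sin α).
Solving: P (cos α − μ_s sin α) = μ_s m g → P = 0.62×510/(cos 17° − 0.62 sin 17°) = 316/0.775 = 408 N.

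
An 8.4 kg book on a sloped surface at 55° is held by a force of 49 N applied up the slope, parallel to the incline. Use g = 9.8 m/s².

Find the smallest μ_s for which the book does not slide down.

μ_s,min ≈ 0.39

N = m g cos θ = 47.22 N.
Friction must make up the shortfall along the incline: f = m g sin θ − P = 67.43 − 49 = 18.43 N.
At the threshold f = μ_s N, so μ_s,min = 18.43/47.22 = 0.39.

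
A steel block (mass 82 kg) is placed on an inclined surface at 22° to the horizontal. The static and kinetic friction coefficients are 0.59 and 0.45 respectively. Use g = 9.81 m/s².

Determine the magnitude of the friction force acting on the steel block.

Normal force: N = m g cos θ = 82 × 9.81 × cos 22° = 745.8 N.
For equilibrium along the incline, friction must balance the weight component: f = m g sin θ = 301.3 N up the slope.
Maximum static friction available: μ_s N = 0.59 × 745.8 = 440 N.
Since |301.3| ≤ 440 N, no slip — friction simply equals what equilibrium demands.

f ≈ 301 N (up the incline)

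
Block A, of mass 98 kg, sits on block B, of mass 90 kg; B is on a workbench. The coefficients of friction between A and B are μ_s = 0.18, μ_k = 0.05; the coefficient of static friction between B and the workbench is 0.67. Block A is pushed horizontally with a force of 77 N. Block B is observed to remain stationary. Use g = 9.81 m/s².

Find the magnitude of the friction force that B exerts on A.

Normal force at the A–B interface: N₁ = m_A g = 961.4 N.
So the A–B interface can sustain at most μ_s N₁ = 173 N of static friction.
Since P = 77 N ≤ 173 N, A does not slip on B; friction on A equals P = 77 N.
By Newton's third law B feels 77 N forward from A. With B stationary, the floor's static friction on B balances it: f₂ = 77 N (well within μ_s(m_A+m_B)g = 1236 N).

f ≈ 77 N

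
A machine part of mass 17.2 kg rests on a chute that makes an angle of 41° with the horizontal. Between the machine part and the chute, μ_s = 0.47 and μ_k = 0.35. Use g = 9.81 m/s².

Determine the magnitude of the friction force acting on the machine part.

f ≈ 44.6 N (up the incline)

Perpendicular to the surface, N = m g cos θ = 17.2·9.81·cos 41° = 127.3 N.
Along the slope the weight component is m g sin θ = 110.7 N; friction must supply exactly this, acting up-slope.
Maximum static friction available: μ_s N = 0.47 × 127.3 = 59.85 N.
|110.7| exceeds 59.85 N, so the machine part slips down-slope; friction is kinetic, f = μ_k N = 0.35×127.3 = 44.6 N.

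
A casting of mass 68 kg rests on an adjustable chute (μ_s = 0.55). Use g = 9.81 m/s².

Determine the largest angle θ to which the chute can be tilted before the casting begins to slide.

θ_max ≈ 28.8°

At the slip threshold, m g sin θ = μ_s · m g cos θ, so tan θ = μ_s.
θ_max = arctan(0.55) = 28.8°.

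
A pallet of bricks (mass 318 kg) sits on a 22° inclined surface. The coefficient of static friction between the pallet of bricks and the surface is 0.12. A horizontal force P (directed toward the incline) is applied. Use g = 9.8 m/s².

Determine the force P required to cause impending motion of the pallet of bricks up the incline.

P ≈ 1720 N

At impending motion up the slope, friction acts down-slope at its limit: f = μ_s N.
Perpendicular to the incline: N = m g cos θ + P sin θ.
Along the incline: P cos θ = m g sin θ + μ_s N = m g sin θ + μ_s (m g cos θ + P sin θ).
Solving, P (cos θ − μ_s sin θ) = m g (sin θ + μ_s cos θ), so P = 318×9.8×(sin 22° + 0.12 cos 22°)/(cos 22° − 0.12 sin 22°) = 3120×0.4859/0.8822 = 1720 N.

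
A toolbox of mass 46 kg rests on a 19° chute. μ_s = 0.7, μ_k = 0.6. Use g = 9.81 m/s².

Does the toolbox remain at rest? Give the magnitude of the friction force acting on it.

f ≈ 147 N

N = m g cos θ = 427 N.
Down-slope weight component: m g sin θ = 147 N.
μ_s N = 299 N.
147 ≤ 299 N, so it stays put; friction = 147 N.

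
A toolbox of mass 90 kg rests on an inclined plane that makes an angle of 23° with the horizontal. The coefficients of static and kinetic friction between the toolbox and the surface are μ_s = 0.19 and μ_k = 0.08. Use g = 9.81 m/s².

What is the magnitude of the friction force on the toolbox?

Normal force: N = m g cos θ = 90 × 9.81 × cos 23° = 812.7 N.
For equilibrium along the incline, friction must balance the weight component: f = m g sin θ = 345 N up the slope.
Maximum static friction available: μ_s N = 0.19 × 812.7 = 154.4 N.
|345| exceeds 154.4 N, so the toolbox slips down-slope; friction is kinetic, f = μ_k N = 0.08×812.7 = 65 N.

f ≈ 65 N (up the incline)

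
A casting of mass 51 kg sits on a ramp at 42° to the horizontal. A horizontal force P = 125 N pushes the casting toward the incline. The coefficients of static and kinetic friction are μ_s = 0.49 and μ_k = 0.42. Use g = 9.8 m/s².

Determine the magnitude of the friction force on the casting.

Resolve perpendicular to the incline: N = m g cos θ + P sin θ = 51×9.8×cos 42° + 125×sin 42° = 455.1 N.
Parallel to the incline: P cos θ − m g sin θ = 92.89 − 334.4 = -241.5 N; the friction needed to balance this is 241.5 N acting up the slope.
Maximum static friction: μ_s N = 0.49 × 455.1 = 223 N.
The required 241.5 N exceeds the static limit, so the casting slides down-slope and f = μ_k N = 0.42×455.1 = 191 N.

f ≈ 191 N (up the incline)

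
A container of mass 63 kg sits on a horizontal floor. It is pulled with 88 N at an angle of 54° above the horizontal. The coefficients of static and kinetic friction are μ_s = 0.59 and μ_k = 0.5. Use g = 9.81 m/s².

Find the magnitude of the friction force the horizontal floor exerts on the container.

Vertical equilibrium gives N = m g − P sin α = 546.8 N.
The horizontal driving force is P cos α = 51.73 N, so equilibrium needs friction f = 51.73 N.
μ_s N = 0.59 × 546.8 = 322.6 N.
51.73 ≤ 322.6 N → static; friction equals the required 51.7 N.

f ≈ 51.7 N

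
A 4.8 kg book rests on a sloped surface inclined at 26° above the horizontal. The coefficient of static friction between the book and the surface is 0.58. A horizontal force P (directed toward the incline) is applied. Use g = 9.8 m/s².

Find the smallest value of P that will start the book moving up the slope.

P ≈ 70 N

At impending motion up the slope, friction acts down-slope at its limit: f = μ_s N.
Perpendicular to the incline: N = m g cos θ + P sin θ.
Along the incline: P cos θ = m g sin θ + μ_s N = m g sin θ + μ_s (m g cos θ + P sin θ).
Solving, P (cos θ − μ_s sin θ) = m g (sin θ + μ_s cos θ), so P = 4.8×9.8×(sin 26° + 0.58 cos 26°)/(cos 26° − 0.58 sin 26°) = 47×0.9597/0.6445 = 70 N.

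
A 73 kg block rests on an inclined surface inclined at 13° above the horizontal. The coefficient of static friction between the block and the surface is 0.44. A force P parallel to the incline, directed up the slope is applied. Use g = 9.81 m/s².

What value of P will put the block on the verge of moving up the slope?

P ≈ 468 N

At impending motion up the slope, friction acts down-slope at its limit: f = μ_s N.
P is parallel to the surface, so N = m g cos θ = 698 N.
Along the incline: P = m g sin θ + μ_s N = 161 + 0.44×698 = 468 N.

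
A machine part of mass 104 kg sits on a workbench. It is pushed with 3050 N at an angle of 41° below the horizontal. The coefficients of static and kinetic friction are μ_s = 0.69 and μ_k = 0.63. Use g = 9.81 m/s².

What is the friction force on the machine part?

Vertical equilibrium gives N = m g + P sin α = 3021 N.
Horizontally, friction must balance P cos α = 2302 N.
μ_s N = 0.69 × 3021 = 2085 N.
2302 > 2085 N → the machine part slides; f = μ_k N = 0.63×3021 = 1900 N.

f ≈ 1900 N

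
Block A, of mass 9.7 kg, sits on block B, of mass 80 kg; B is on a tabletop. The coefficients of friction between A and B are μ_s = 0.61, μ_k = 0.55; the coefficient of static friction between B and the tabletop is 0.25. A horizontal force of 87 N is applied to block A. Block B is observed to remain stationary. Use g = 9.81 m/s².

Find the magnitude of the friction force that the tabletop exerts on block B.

Normal force at the A–B interface: N₁ = m_A g = 95.16 N.
So the A–B interface can sustain at most μ_s N₁ = 58.05 N of static friction.
P = 87 N exceeds that limit, so A slips over B and the interface friction becomes kinetic: f₁ = μ_k N₁ = 0.55×95.16 = 52.3 N.
B experiences an equal 52.3 N forward from A (third law). B is in equilibrium, so the floor supplies f₂ = 52.3 N of static friction (limit μ_s(m_A+m_B)g = 220 N, not exceeded).

f ≈ 52.3 N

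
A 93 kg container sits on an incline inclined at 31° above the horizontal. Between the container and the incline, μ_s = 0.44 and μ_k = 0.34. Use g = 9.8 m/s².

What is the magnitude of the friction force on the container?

Normal force: N = m g cos θ = 93 × 9.8 × cos 31° = 781.2 N.
Along the slope the weight component is m g sin θ = 469.4 N; friction must supply exactly this, acting up-slope.
Maximum static friction available: μ_s N = 0.44 × 781.2 = 343.7 N.
Since |469.4| > 343.7 N, static friction cannot hold it; the container slides down the incline and kinetic friction applies: f = μ_k N = 0.34 × 781.2 = 266 N.

f ≈ 266 N (up the incline)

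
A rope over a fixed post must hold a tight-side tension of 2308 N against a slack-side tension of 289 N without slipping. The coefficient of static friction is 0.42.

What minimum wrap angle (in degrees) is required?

β_min ≈ 283°

T₂/T₁ = e^{μβ} → β = ln(T₂/T₁)/μ.
β = ln(2308/289)/0.42 = 2.078/0.42 = 4.947 rad.
In degrees: β = 4.947 × 180/π = 283°.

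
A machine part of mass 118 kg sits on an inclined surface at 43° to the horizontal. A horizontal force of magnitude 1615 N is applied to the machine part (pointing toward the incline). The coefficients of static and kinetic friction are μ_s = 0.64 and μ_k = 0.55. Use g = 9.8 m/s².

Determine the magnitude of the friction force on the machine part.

f ≈ 392 N (down the incline)

Resolve perpendicular to the incline: N = m g cos θ + P sin θ = 118×9.8×cos 43° + 1615×sin 43° = 1947 N.
Parallel to the incline: P cos θ − m g sin θ = 1181 − 788.7 = 392.5 N; the friction needed to balance this is 392.5 N acting down the slope.
The limit of static friction is μ_s N = 1246 N.
|f_req| = 392.5 ≤ 1246 N → the machine part is in equilibrium; friction equals the required value.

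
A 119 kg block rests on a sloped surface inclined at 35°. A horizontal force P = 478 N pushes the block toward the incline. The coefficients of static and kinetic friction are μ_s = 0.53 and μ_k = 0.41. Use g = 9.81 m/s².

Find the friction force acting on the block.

f ≈ 278 N (up the incline)

Resolve perpendicular to the incline: N = m g cos θ + P sin θ = 119×9.81×cos 35° + 478×sin 35° = 1230 N.
Along the incline, the net driving force (taking up-slope positive) is P cos θ − m g sin θ = 391.6 − 669.6 = -278 N, so equilibrium requires friction f = 278 N (up-slope).
The limit of static friction is μ_s N = 652.1 N.
|f_req| = 278 ≤ 652.1 N → the block is in equilibrium; friction equals the required value.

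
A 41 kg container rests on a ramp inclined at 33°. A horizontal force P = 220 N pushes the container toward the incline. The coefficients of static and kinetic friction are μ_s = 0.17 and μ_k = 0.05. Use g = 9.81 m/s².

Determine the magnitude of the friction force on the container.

f ≈ 34.6 N (up the incline)

Normal direction: N = m g cos θ + P sin θ = 457.1 N.
Parallel to the incline: P cos θ − m g sin θ = 184.5 − 219.1 = -34.55 N; the friction needed to balance this is 34.55 N acting up the slope.
The limit of static friction is μ_s N = 77.71 N.
Since 34.55 N is within the 77.71 N limit, the container stays put and friction is exactly 34.6 N.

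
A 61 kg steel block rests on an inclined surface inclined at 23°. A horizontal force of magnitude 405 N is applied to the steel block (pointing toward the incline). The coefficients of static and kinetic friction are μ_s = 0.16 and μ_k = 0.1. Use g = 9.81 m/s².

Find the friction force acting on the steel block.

f ≈ 70.9 N (down the incline)

Resolve perpendicular to the incline: N = m g cos θ + P sin θ = 61×9.81×cos 23° + 405×sin 23° = 709.1 N.
Along the incline, the net driving force (taking up-slope positive) is P cos θ − m g sin θ = 372.8 − 233.8 = 139 N, so equilibrium requires friction f = -139 N (down-slope).
The limit of static friction is μ_s N = 113.5 N.
|f_req| = 139 > 113.5 N → the steel block slides up the incline; f = μ_k N = 0.1 × 709.1 = 70.9 N.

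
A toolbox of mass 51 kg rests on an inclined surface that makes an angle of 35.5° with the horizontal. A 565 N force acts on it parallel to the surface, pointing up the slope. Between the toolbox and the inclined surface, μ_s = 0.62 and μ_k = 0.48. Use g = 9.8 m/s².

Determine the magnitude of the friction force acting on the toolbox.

The normal reaction is N = m g cos θ = 406.9 N.
The friction needed for equilibrium is m g sin θ − P = 290.2 − 565 = -274.8 N, measured positive up-slope.
Static friction can supply at most μ_s N = 252.3 N.
Since |-274.8| > 252.3 N, static friction cannot hold it; the toolbox slides up the incline and kinetic friction applies: f = μ_k N = 0.48 × 406.9 = 195 N.

f ≈ 195 N (down the incline)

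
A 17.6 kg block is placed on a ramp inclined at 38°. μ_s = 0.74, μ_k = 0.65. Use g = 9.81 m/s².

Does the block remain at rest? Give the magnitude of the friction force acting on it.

f ≈ 88.4 N

N = m g cos θ = 136 N.
Down-slope weight component: m g sin θ = 106 N.
μ_s N = 101 N.
106 > 101 N, so it slides; kinetic friction f = μ_k N = 0.65×136 = 88.4 N.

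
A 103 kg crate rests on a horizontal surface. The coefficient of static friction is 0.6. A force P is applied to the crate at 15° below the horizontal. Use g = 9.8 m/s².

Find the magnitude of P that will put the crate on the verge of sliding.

N = m g + P sin α (the push presses the crate into the horizontal surface).
At impending slip, P cos α = μ_s N = μ_s (m g + P sin α).
Solving: P (cos α − μ_s sin α) = μ_s m g → P = 0.6×1010/(cos 15° − 0.6 sin 15°) = 606/0.8106 = 747 N.

P ≈ 747 N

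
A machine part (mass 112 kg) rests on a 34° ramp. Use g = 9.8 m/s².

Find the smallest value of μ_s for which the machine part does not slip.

μ_s,min ≈ 0.675

At the slip threshold m g sin θ = μ_s m g cos θ, so μ_s,min = tan θ.
μ_s,min = tan 34° = 0.675.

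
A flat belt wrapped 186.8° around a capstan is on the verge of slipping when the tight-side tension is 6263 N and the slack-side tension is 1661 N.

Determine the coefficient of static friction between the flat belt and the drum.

T₂/T₁ = e^{μβ} → μ = ln(T₂/T₁)/β.
β = 186.8° = 3.26 rad.
μ = ln(6263/1661)/3.26 = ln(3.771)/3.26 = 0.407.

μ ≈ 0.407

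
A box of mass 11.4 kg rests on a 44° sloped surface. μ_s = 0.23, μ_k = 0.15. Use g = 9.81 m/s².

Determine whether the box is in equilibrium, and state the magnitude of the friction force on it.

N = m g cos θ = 80.4 N.
Down-slope weight component: m g sin θ = 77.7 N.
μ_s N = 18.5 N.
77.7 > 18.5 N, so it slides; kinetic friction f = μ_k N = 0.15×80.4 = 12.1 N.

f ≈ 12.1 N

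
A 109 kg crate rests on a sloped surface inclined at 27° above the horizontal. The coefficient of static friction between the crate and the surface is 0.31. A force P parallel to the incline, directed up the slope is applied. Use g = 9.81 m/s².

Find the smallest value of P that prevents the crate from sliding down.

P_min ≈ 190 N

The crate tends to slide down (tan θ > μ_s), so at the point of impending slip friction acts up-slope at its limit: f = μ_s N.
P is parallel to the surface, so N = m g cos θ = 953 N.
Along the incline: P + μ_s N = m g sin θ, so P = 485 − 0.31×953 = 190 N.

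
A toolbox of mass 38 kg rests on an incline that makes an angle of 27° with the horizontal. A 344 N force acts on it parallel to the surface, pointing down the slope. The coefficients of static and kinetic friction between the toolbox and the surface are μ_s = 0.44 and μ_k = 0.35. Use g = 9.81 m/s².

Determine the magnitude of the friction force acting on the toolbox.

f ≈ 116 N (up the incline)

Perpendicular to the surface, N = m g cos θ = 38·9.81·cos 27° = 332.1 N.
Parallel to the incline, ΣF = 0 gives f = m g sin θ + P = 169.2 + 344 = 513.2 N (up-slope positive).
Static friction can supply at most μ_s N = 146.1 N.
|513.2| exceeds 146.1 N, so the toolbox slips down-slope; friction is kinetic, f = μ_k N = 0.35×332.1 = 116 N.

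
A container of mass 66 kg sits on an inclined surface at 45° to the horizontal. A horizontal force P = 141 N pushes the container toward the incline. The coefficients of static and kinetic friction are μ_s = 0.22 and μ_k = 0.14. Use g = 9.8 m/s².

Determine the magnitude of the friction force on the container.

f ≈ 78 N (up the incline)

Normal direction: N = m g cos θ + P sin θ = 557.1 N.
Parallel to the incline: P cos θ − m g sin θ = 99.7 − 457.4 = -357.7 N; the friction needed to balance this is 357.7 N acting up the slope.
Maximum static friction: μ_s N = 0.22 × 557.1 = 122.6 N.
The required 357.7 N exceeds the static limit, so the container slides down-slope and f = μ_k N = 0.14×557.1 = 78 N.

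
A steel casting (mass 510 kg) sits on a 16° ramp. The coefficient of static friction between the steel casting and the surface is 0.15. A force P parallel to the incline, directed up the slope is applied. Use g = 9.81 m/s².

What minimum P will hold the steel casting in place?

The steel casting tends to slide down (tan θ > μ_s), so at the point of impending slip friction acts up-slope at its limit: f = μ_s N.
P is parallel to the surface, so N = m g cos θ = 4810 N.
Along the incline: P + μ_s N = m g sin θ, so P = 1380 − 0.15×4810 = 658 N.

P_min ≈ 658 N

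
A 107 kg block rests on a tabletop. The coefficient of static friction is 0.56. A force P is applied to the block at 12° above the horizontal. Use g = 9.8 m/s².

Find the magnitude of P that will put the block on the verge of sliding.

N = m g − P sin α (the pull lifts the block).
At impending slip, P cos α = μ_s N = μ_s (m g − P sin α).
Solving: P (cos α + μ_s sin α) = μ_s m g → P = 0.56×1050/(cos 12° + 0.56 sin 12°) = 587/1.095 = 536 N.

P ≈ 536 N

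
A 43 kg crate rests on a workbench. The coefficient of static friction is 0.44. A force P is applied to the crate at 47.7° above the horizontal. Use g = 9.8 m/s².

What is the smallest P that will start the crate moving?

P ≈ 186 N

N = m g − P sin α (the pull lifts the crate).
At impending slip, P cos α = μ_s N = μ_s (m g − P sin α).
Solving: P (cos α + μ_s sin α) = μ_s m g → P = 0.44×421/(cos 47.7° + 0.44 sin 47.7°) = 185/0.9985 = 186 N.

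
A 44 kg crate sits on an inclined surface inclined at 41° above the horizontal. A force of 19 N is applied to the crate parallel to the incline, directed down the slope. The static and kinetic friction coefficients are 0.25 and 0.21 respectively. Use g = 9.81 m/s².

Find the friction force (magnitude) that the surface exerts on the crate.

The normal reaction is N = m g cos θ = 325.8 N.
For equilibrium along the incline the friction force must supply f = m g sin θ + P = 283.2 + 19 = 302.2 N (positive meaning up-slope).
The static-friction ceiling is μ_s N = 0.25 × 325.8 = 81.44 N.
Since |302.2| > 81.44 N, static friction cannot hold it; the crate slides down the incline and kinetic friction applies: f = μ_k N = 0.21 × 325.8 = 68.4 N.

f ≈ 68.4 N (up the incline)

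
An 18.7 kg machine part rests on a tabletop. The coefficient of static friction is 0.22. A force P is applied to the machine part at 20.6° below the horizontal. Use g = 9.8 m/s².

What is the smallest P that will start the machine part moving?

N = m g + P sin α (the push presses the machine part into the tabletop).
At impending slip, P cos α = μ_s N = μ_s (m g + P sin α).
Solving: P (cos α − μ_s sin α) = μ_s m g → P = 0.22×183/(cos 20.6° − 0.22 sin 20.6°) = 40.3/0.8587 = 47 N.

P ≈ 47 N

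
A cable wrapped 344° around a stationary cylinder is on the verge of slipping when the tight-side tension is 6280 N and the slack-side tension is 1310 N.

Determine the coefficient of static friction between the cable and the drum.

T₂/T₁ = e^{μβ} → μ = ln(T₂/T₁)/β.
β = 344° = 6.004 rad.
μ = ln(6280/1310)/6.004 = ln(4.794)/6.004 = 0.261.

μ ≈ 0.261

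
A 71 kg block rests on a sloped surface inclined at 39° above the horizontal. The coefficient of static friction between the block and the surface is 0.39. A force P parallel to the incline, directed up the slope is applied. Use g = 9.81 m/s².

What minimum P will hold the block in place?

The block tends to slide down (tan θ > μ_s), so at the point of impending slip friction acts up-slope at its limit: f = μ_s N.
P is parallel to the surface, so N = m g cos θ = 541 N.
Along the incline: P + μ_s N = m g sin θ, so P = 438 − 0.39×541 = 227 N.

P_min ≈ 227 N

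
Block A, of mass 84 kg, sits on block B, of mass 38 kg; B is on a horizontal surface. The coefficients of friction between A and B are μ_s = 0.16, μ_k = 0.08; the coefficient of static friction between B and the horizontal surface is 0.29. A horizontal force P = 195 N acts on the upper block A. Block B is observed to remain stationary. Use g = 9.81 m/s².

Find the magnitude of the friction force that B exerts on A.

f ≈ 65.9 N

Normal force at the A–B interface: N₁ = m_A g = 824 N.
So the A–B interface can sustain at most μ_s N₁ = 131.8 N of static friction.
P = 195 N exceeds that limit, so A slips over B and the interface friction becomes kinetic: f₁ = μ_k N₁ = 0.08×824 = 65.9 N.
By Newton's third law B feels 65.9 N forward from A. With B stationary, the floor's static friction on B balances it: f₂ = 65.9 N (well within μ_s(m_A+m_B)g = 347.1 N).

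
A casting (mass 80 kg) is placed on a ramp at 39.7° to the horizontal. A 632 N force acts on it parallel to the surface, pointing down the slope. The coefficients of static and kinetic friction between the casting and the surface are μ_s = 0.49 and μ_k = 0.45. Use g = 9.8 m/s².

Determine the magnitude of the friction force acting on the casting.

Normal force: N = m g cos θ = 80 × 9.8 × cos 39.7° = 603.2 N.
Parallel to the incline, ΣF = 0 gives f = m g sin θ + P = 500.8 + 632 = 1133 N (up-slope positive).
Maximum static friction available: μ_s N = 0.49 × 603.2 = 295.6 N.
Since |1133| > 295.6 N, static friction cannot hold it; the casting slides down the incline and kinetic friction applies: f = μ_k N = 0.45 × 603.2 = 271 N.

f ≈ 271 N (up the incline)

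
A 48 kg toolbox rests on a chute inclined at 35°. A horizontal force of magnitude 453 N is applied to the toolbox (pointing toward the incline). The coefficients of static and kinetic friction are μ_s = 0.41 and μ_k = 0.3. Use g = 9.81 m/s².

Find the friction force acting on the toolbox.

Resolve perpendicular to the incline: N = m g cos θ + P sin θ = 48×9.81×cos 35° + 453×sin 35° = 645.6 N.
Along the incline, the net driving force (taking up-slope positive) is P cos θ − m g sin θ = 371.1 − 270.1 = 101 N, so equilibrium requires friction f = -101 N (down-slope).
Maximum static friction: μ_s N = 0.41 × 645.6 = 264.7 N.
|f_req| = 101 ≤ 264.7 N → the toolbox is in equilibrium; friction equals the required value.

f ≈ 101 N (down the incline)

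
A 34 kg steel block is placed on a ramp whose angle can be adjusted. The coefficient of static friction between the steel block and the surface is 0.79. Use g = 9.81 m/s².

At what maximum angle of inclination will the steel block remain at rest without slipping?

θ_max ≈ 38.3°

At the slip threshold, m g sin θ = μ_s · m g cos θ, so tan θ = μ_s.
θ_max = arctan(0.79) = 38.3°.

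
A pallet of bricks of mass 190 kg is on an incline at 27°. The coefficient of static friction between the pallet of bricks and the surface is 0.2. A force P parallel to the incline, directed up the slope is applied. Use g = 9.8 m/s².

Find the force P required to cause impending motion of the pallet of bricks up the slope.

At impending motion up the slope, friction acts down-slope at its limit: f = μ_s N.
P is parallel to the surface, so N = m g cos θ = 1660 N.
Along the incline: P = m g sin θ + μ_s N = 845 + 0.2×1660 = 1180 N.

P ≈ 1180 N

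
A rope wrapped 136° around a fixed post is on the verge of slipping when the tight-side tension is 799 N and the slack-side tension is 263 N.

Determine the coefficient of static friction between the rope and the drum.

μ ≈ 0.468

T₂/T₁ = e^{μβ} → μ = ln(T₂/T₁)/β.
β = 136° = 2.374 rad.
μ = ln(799/263)/2.374 = ln(3.038)/2.374 = 0.468.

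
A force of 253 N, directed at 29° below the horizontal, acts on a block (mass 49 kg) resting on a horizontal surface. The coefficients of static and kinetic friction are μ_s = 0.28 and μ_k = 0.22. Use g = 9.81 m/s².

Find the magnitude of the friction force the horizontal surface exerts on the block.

The vertical component of P adds to the normal force: N = m g + P sin α = 480.7 + 122.7 = 603.3 N.
The horizontal driving force is P cos α = 221.3 N, so equilibrium needs friction f = 221.3 N.
μ_s N = 0.28 × 603.3 = 168.9 N.
The required friction exceeds μ_s N, so the block moves and f = μ_k N = 133 N.

f ≈ 133 N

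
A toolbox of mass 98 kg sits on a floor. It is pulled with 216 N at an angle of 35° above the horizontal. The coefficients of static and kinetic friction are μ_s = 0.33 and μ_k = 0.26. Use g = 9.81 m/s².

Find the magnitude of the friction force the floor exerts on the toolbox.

Vertical equilibrium gives N = m g − P sin α = 837.5 N.
For equilibrium, f = P cos α = 216×cos 35° = 176.9 N.
μ_s N = 0.33 × 837.5 = 276.4 N.
176.9 ≤ 276.4 N → static; friction equals the required 177 N.

f ≈ 177 N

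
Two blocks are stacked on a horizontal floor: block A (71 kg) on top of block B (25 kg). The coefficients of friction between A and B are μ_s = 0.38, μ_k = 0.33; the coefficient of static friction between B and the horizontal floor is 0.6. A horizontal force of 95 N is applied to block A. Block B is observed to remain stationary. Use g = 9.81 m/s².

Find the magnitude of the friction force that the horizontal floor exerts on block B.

Between the blocks, N₁ = m_A g = 696.5 N.
So the A–B interface can sustain at most μ_s N₁ = 264.7 N of static friction.
P = 95 N is within that limit, so A and B move together (both at rest); the A–B friction is simply f₁ = P = 95 N.
By Newton's third law B feels 95 N forward from A. With B stationary, the floor's static friction on B balances it: f₂ = 95 N (well within μ_s(m_A+m_B)g = 565.1 N).

f ≈ 95 N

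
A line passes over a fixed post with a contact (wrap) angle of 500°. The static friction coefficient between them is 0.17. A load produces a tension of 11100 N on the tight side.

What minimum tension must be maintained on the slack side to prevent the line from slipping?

Capstan equation at impending slip: T_tight/T_slack = e^{μβ}.
β = 500° = 8.727 rad; e^{μβ} = e^{0.17×8.727} = 4.408.
T_slack = T_tight / e^{μβ} = 11100 / 4.408 = 2520 N.

T_min ≈ 2520 N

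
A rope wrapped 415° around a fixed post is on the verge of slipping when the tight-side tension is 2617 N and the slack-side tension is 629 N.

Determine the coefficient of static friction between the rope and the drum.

T₂/T₁ = e^{μβ} → μ = ln(T₂/T₁)/β.
β = 415° = 7.243 rad.
μ = ln(2617/629)/7.243 = ln(4.161)/7.243 = 0.197.

μ ≈ 0.197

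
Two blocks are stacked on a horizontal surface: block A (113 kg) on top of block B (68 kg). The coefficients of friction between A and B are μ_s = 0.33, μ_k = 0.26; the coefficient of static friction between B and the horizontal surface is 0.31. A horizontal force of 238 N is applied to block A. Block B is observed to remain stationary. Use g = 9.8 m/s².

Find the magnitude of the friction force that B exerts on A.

f ≈ 238 N

The normal force B exerts on A is simply A's weight, N₁ = 1107 N.
Maximum static friction on A from B: μ_s N₁ = 0.33×1107 = 365.4 N.
P = 238 N is within that limit, so A and B move together (both at rest); the A–B friction is simply f₁ = P = 238 N.
B experiences an equal 238 N forward from A (third law). B is in equilibrium, so the floor supplies f₂ = 238 N of static friction (limit μ_s(m_A+m_B)g = 549.9 N, not exceeded).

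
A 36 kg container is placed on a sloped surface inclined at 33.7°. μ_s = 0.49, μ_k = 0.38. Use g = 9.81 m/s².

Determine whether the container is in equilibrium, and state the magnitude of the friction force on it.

N = m g cos θ = 294 N.
Down-slope weight component: m g sin θ = 196 N.
μ_s N = 144 N.
196 > 144 N, so it slides; kinetic friction f = μ_k N = 0.38×294 = 112 N.

f ≈ 112 N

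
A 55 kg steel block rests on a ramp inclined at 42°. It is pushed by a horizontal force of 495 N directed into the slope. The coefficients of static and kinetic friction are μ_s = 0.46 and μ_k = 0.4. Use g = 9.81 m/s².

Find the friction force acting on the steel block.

f ≈ 6.83 N (down the incline)

Resolve perpendicular to the incline: N = m g cos θ + P sin θ = 55×9.81×cos 42° + 495×sin 42° = 732.2 N.
Along the incline, the net driving force (taking up-slope positive) is P cos θ − m g sin θ = 367.9 − 361 = 6.827 N, so equilibrium requires friction f = -6.827 N (down-slope).
The limit of static friction is μ_s N = 336.8 N.
Since 6.827 N is within the 336.8 N limit, the steel block stays put and friction is exactly 6.83 N.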